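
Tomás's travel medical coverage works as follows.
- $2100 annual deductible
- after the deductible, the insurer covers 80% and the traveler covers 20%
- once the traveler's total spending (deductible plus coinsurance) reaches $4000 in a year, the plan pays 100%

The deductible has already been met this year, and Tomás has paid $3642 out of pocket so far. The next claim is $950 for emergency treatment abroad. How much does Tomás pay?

$190

The deductible is already satisfied, so the full bill goes to coinsurance.
20% of $950 = $190 falls to the traveler.
Cumulative spending $3642 + $190 = $3832 stays under the $4000 maximum.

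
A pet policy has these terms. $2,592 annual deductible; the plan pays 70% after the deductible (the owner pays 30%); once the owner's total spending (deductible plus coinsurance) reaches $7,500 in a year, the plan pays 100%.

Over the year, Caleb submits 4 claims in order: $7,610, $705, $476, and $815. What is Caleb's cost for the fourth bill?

$244.50

Claim 1 ($7,610): $2,592 finishes the deductible; $5,018 goes to coinsurance; 30% of $5,018 = $1,505.40. Owner owes $4,097.40 (running OOP $4,097.40).
Claim 2 ($705): deductible met; 30% of $705 = $211.50. Owner owes $211.50 (running OOP $4,308.90).
Claim 3 ($476): deductible met; 30% of $476 = $142.80. Owner owes $142.80 (running OOP $4,451.70).
Claim 4 ($815): 30% coinsurance on $815 = $244.50. Cost to owner: $244.50. OOP to date $4,696.20.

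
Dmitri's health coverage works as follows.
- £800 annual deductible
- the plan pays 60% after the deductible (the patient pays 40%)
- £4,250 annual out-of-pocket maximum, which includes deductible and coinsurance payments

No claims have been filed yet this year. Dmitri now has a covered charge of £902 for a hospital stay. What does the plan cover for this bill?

£61.20

Deductible not yet touched, so the first £800 of the bill goes to the deductible.
The remaining £102 (= £902 − £800) moves to coinsurance.
40% of £102 = £40.80 falls to the patient.
Patient responsibility before any cap: £800 + £40.80 = £840.80.
Year-to-date out-of-pocket becomes £0 + £840.80 = £840.80, still under the £4,250 maximum, so no cap applies.
The plan picks up £902 − £840.80 = £61.20.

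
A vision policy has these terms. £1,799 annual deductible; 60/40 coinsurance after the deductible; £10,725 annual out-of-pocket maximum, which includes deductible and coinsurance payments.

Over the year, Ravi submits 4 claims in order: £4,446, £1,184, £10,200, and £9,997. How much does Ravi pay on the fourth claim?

£3,313.60

Claim 1 — £4,446: deductible takes £1,799, £2,647 remains; 40% of £2,647 = £1,058.80. Member owes £2,857.80 (running OOP £2,857.80).
Claim 2 — £1,184: 40% coinsurance on £1,184 = £473.60. Cost to member: £473.60. OOP to date £3,331.40.
Claim 3 — £10,200: deductible met; 40% of £10,200 = £4,080. Cost to member: £4,080. OOP to date £7,411.40.
Claim 4 — £9,997: deductible met; 40% of £9,997 = £3,998.80. Adding that to £7,411.40 gives £11,410.20, past the £10,725 cap; member pays only £10,725 − £7,411.40 = £3,313.60.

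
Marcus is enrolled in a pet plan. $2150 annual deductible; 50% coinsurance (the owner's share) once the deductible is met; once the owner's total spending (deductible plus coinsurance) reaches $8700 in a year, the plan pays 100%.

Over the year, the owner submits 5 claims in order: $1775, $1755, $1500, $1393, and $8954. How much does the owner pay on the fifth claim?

Claim 1 ($1775): all of it applies to the deductible. Owner pays $1775; OOP now $1775.
Claim 2 ($1755): $375 finishes the deductible; $1380 goes to coinsurance; coinsurance $1380 × 50% = $690. Cost to owner: $1065. OOP to date $2840.
Claim 3 ($1500): deductible met; 50% of $1500 = $750. Owner owes $750 (running OOP $3590).
Claim 4 ($1393): deductible already satisfied, so owner's share is 50% × $1393 = $696.50. Owner owes $696.50 (running OOP $4286.50).
Claim 5 ($8954): 50% coinsurance on $8954 = $4477. OOP would hit $8763.50 > $8700, so the cap limits the owner to $8700 − $4286.50 = $4413.50.

$4413.50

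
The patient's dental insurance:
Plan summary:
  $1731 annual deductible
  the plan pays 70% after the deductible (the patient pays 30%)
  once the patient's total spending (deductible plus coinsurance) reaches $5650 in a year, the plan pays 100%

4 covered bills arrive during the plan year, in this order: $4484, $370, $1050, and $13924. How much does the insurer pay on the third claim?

Bill 1, $4484: $1731 finishes the deductible; $2753 goes to coinsurance; patient's 30% is $825.90. Cost to patient: $2556.90. OOP to date $2556.90. Plan pays $4484 − $2556.90 = $1927.10.
Bill 2, $370: deductible met; 30% of $370 = $111. Patient owes $111 (running OOP $2667.90). Plan pays $370 − $111 = $259.
Bill 3, $1050: 30% coinsurance on $1050 = $315. Patient owes $315 (running OOP $2982.90). Insurer: $1050 − $315 = $735.

$735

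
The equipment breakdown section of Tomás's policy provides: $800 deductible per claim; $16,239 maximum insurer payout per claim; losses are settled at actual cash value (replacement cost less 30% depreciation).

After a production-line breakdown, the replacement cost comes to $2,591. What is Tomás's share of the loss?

Depreciate 30%: the covered value is $2,591 × 0.7 = $1,813.70.
Subtract the deductible: $1,813.70 − $800 = $1,013.70.
$1,013.70 ≤ $16,239, so the limit doesn't bind; insurer pays $1,013.70.
Out of pocket: $2,591 − $1,013.70 = $1,577.30.

$1,577.30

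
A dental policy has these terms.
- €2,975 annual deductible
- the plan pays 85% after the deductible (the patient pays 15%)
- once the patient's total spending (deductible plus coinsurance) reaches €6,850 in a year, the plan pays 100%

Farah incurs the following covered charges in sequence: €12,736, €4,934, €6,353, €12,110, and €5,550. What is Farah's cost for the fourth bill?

€717.80

Claim 1 (€12,736): deductible takes €2,975, €9,761 remains; 15% of €9,761 = €1,464.15. Cost to patient: €4,439.15. OOP to date €4,439.15.
Claim 2 (€4,934): deductible met; 15% of €4,934 = €740.10. Cost to patient: €740.10. OOP to date €5,179.25.
Claim 3 (€6,353): 15% coinsurance on €6,353 = €952.95. Cost to patient: €952.95. OOP to date €6,132.20.
Claim 4 (€12,110): 15% coinsurance on €12,110 = €1,816.50. That would push OOP to €7,948.70, over the €6,850 cap, so patient pays €6,850 − €6,132.20 = €717.80.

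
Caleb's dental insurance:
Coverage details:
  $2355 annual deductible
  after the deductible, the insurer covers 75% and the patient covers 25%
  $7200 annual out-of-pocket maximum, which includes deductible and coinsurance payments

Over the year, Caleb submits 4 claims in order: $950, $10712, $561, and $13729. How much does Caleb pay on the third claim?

Bill 1, $950: fully absorbed by the deductible. Patient pays $950; OOP now $950.
Bill 2, $10712: $1405 finishes the deductible; $9307 goes to coinsurance; patient's 25% is $2326.75. Patient pays $3731.75; OOP now $4681.75.
Bill 3, $561: deductible already satisfied, so patient's share is 25% × $561 = $140.25. Cost to patient: $140.25. OOP to date $4822.

$140.25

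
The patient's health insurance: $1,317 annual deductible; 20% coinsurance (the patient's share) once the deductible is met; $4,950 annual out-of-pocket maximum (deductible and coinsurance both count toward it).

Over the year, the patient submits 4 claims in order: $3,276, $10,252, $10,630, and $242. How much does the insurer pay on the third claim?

Claim 1 ($3,276): $1,317 to deductible, leaving $1,959; patient's 20% is $391.80. Patient pays $1,708.80; OOP now $1,708.80. Plan pays $3,276 − $1,708.80 = $1,567.20.
Claim 2 ($10,252): deductible already satisfied, so patient's share is 20% × $10,252 = $2,050.40. Patient owes $2,050.40 (running OOP $3,759.20). Plan pays $10,252 − $2,050.40 = $8,201.60.
Claim 3 ($10,630): 20% coinsurance on $10,630 = $2,126. Adding that to $3,759.20 gives $5,885.20, past the $4,950 cap; patient pays only $4,950 − $3,759.20 = $1,190.80. Insurer: $10,630 − $1,190.80 = $9,439.20.

$9,439.20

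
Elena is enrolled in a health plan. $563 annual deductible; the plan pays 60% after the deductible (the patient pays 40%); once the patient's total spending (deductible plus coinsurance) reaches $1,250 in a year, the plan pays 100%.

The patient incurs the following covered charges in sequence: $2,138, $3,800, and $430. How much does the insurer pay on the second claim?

$3,743

Claim 1 — $2,138: $563 finishes the deductible; $1,575 goes to coinsurance; patient's 40% is $630. Patient pays $1,193; OOP now $1,193. Insurer: $2,138 − $1,193 = $945.
Claim 2 — $3,800: deductible met; 40% of $3,800 = $1,520. OOP would hit $2,713 > $1,250, so the cap limits the patient to $1,250 − $1,193 = $57. Insurer: $3,800 − $57 = $3,743.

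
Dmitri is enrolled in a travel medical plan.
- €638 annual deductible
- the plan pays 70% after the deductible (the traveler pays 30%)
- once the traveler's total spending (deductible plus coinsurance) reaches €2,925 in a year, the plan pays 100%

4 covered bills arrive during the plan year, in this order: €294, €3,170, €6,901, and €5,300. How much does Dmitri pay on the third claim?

€1,439.20

Claim 1 — €294: fully absorbed by the deductible. Traveler pays €294; OOP now €294.
Claim 2 — €3,170: €344 to deductible, leaving €2,826; coinsurance €2,826 × 30% = €847.80. Traveler pays €1,191.80; OOP now €1,485.80.
Claim 3 — €6,901: deductible already satisfied, so traveler's share is 30% × €6,901 = €2,070.30. Adding that to €1,485.80 gives €3,556.10, past the €2,925 cap; traveler pays only €2,925 − €1,485.80 = €1,439.20.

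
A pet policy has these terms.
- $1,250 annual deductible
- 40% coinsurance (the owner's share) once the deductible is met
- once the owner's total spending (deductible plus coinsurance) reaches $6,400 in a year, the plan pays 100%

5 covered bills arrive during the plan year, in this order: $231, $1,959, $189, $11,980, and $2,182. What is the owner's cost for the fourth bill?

$4,698.40

#1 ($231): entire amount goes to the deductible. Owner owes $231 (running OOP $231).
#2 ($1,959): $1,019 finishes the deductible; $940 goes to coinsurance; owner's 40% is $376. Cost to owner: $1,395. OOP to date $1,626.
#3 ($189): deductible already satisfied, so owner's share is 40% × $189 = $75.60. Cost to owner: $75.60. OOP to date $1,701.60.
#4 ($11,980): 40% coinsurance on $11,980 = $4,792. That would push OOP to $6,493.60, over the $6,400 cap, so owner pays $6,400 − $1,701.60 = $4,698.40.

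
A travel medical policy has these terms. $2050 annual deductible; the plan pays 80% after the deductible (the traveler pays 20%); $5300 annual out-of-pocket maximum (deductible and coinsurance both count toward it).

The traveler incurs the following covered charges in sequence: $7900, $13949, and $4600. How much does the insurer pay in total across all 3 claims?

$21149

Claim 1 — $7900: deductible takes $2050, $5850 remains; 20% of $5850 = $1170. Traveler pays $3220; OOP now $3220. Insurer: $7900 − $3220 = $4680.
Claim 2 — $13949: deductible already satisfied, so traveler's share is 20% × $13949 = $2789.80. OOP would hit $6009.80 > $5300, so the cap limits the traveler to $5300 − $3220 = $2080. Insurer: $13949 − $2080 = $11869.
Claim 3 — $4600: deductible met; 20% of $4600 = $920. Adding that to $5300 gives $6220, past the $5300 cap; traveler pays only $5300 − $5300 = $0. Plan pays $4600 − $0 = $4600.
Insurer total: $4680 + $11869 + $4600 = $21149.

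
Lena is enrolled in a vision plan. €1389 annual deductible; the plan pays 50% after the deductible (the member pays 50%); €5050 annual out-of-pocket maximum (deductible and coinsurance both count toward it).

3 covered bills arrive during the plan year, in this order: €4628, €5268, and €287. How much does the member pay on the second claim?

€2041.50

Bill 1, €4628: €1389 to deductible, leaving €3239; 50% of €3239 = €1619.50. Member owes €3008.50 (running OOP €3008.50).
Bill 2, €5268: deductible met; 50% of €5268 = €2634. That would push OOP to €5642.50, over the €5050 cap, so member pays €5050 − €3008.50 = €2041.50.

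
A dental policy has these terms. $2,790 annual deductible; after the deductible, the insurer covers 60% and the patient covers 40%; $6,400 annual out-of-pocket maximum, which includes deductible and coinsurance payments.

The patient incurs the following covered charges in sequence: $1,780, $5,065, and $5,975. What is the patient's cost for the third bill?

$1,988

Claim 1 ($1,780): entire amount goes to the deductible. Patient pays $1,780; OOP now $1,780.
Claim 2 ($5,065): $1,010 finishes the deductible; $4,055 goes to coinsurance; 40% of $4,055 = $1,622. Patient owes $2,632 (running OOP $4,412).
Claim 3 ($5,975): deductible met; 40% of $5,975 = $2,390. That would push OOP to $6,802, over the $6,400 cap, so patient pays $6,400 − $4,412 = $1,988.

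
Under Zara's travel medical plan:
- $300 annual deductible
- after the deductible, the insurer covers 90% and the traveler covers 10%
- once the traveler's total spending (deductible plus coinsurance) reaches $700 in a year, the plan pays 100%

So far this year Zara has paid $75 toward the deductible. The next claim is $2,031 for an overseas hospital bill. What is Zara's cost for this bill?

Deductible still to meet: $300 − $75 = $225.
After the $225 deductible portion, $2,031 − $225 = $1,806 is subject to coinsurance.
10% of $1,806 = $180.60 falls to the traveler.
That puts the traveler's cost at $225 + $180.60 = $405.60 before any cap.
Year-to-date out-of-pocket becomes $75 + $405.60 = $480.60, still under the $700 maximum, so no cap applies.

$405.60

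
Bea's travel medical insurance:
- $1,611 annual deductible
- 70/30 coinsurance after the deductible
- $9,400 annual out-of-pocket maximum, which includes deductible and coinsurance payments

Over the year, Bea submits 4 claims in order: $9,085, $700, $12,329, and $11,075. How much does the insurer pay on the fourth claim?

Bill 1, $9,085: $1,611 finishes the deductible; $7,474 goes to coinsurance; 30% of $7,474 = $2,242.20. Traveler pays $3,853.20; OOP now $3,853.20. Plan pays $9,085 − $3,853.20 = $5,231.80.
Bill 2, $700: deductible already satisfied, so traveler's share is 30% × $700 = $210. Cost to traveler: $210. OOP to date $4,063.20. Insurer: $700 − $210 = $490.
Bill 3, $12,329: deductible met; 30% of $12,329 = $3,698.70. Traveler owes $3,698.70 (running OOP $7,761.90). Insurer: $12,329 − $3,698.70 = $8,630.30.
Bill 4, $11,075: deductible met; 30% of $11,075 = $3,322.50. Adding that to $7,761.90 gives $11,084.40, past the $9,400 cap; traveler pays only $9,400 − $7,761.90 = $1,638.10. Insurer: $11,075 − $1,638.10 = $9,436.90.

$9,436.90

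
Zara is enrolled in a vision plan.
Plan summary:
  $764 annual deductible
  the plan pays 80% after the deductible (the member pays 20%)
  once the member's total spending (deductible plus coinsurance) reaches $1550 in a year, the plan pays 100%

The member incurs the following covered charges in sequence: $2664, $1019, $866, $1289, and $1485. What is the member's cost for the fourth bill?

Bill 1, $2664: $764 to deductible, leaving $1900; member's 20% is $380. Cost to member: $1144. OOP to date $1144.
Bill 2, $1019: deductible met; 20% of $1019 = $203.80. Member pays $203.80; OOP now $1347.80.
Bill 3, $866: deductible already satisfied, so member's share is 20% × $866 = $173.20. Cost to member: $173.20. OOP to date $1521.
Bill 4, $1289: 20% coinsurance on $1289 = $257.80. Adding that to $1521 gives $1778.80, past the $1550 cap; member pays only $1550 − $1521 = $29.

$29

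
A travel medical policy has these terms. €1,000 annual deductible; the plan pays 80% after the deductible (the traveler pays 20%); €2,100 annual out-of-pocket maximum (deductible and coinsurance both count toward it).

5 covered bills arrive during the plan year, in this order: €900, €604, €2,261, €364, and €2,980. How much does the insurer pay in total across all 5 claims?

Claim 1 — €900: all of it applies to the deductible. Cost to traveler: €900. OOP to date €900. Plan pays €900 − €900 = €0.
Claim 2 — €604: €100 finishes the deductible; €504 goes to coinsurance; coinsurance €504 × 20% = €100.80. Traveler owes €200.80 (running OOP €1,100.80). Insurer: €604 − €200.80 = €403.20.
Claim 3 — €2,261: deductible met; 20% of €2,261 = €452.20. Traveler pays €452.20; OOP now €1,553. Plan pays €2,261 − €452.20 = €1,808.80.
Claim 4 — €364: 20% coinsurance on €364 = €72.80. Cost to traveler: €72.80. OOP to date €1,625.80. Plan pays €364 − €72.80 = €291.20.
Claim 5 — €2,980: deductible already satisfied, so traveler's share is 20% × €2,980 = €596. Adding that to €1,625.80 gives €2,221.80, past the €2,100 cap; traveler pays only €2,100 − €1,625.80 = €474.20. Insurer: €2,980 − €474.20 = €2,505.80.
Insurer total = bills − traveler's total = €7,109 − €2,100 = €5,009.

€5,009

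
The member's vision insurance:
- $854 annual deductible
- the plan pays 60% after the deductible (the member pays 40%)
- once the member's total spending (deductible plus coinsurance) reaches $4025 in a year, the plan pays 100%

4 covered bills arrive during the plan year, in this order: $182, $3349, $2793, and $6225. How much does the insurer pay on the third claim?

$1675.80

#1 ($182): fully absorbed by the deductible. Member pays $182; OOP now $182. Insurer: $182 − $182 = $0.
#2 ($3349): deductible takes $672, $2677 remains; coinsurance $2677 × 40% = $1070.80. Cost to member: $1742.80. OOP to date $1924.80. Plan pays $3349 − $1742.80 = $1606.20.
#3 ($2793): 40% coinsurance on $2793 = $1117.20. Member pays $1117.20; OOP now $3042. Plan pays $2793 − $1117.20 = $1675.80.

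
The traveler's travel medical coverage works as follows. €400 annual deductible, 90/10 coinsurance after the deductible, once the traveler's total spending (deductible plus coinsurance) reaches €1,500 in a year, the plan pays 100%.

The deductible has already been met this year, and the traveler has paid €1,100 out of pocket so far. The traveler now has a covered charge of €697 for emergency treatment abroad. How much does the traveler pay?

The deductible is already satisfied, so the full bill goes to coinsurance.
Traveler's 10% share of €697 is €69.70.
Cumulative spending €1,100 + €69.70 = €1,169.70 stays under the €1,500 maximum.

€69.70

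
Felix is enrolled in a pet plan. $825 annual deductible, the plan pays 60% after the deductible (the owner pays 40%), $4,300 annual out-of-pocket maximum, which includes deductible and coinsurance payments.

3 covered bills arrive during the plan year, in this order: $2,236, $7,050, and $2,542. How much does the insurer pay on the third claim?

$2,451.40

Claim 1 — $2,236: $825 finishes the deductible; $1,411 goes to coinsurance; coinsurance $1,411 × 40% = $564.40. Cost to owner: $1,389.40. OOP to date $1,389.40. Plan pays $2,236 − $1,389.40 = $846.60.
Claim 2 — $7,050: deductible already satisfied, so owner's share is 40% × $7,050 = $2,820. Owner pays $2,820; OOP now $4,209.40. Plan pays $7,050 − $2,820 = $4,230.
Claim 3 — $2,542: 40% coinsurance on $2,542 = $1,016.80. OOP would hit $5,226.20 > $4,300, so the cap limits the owner to $4,300 − $4,209.40 = $90.60. Insurer: $2,542 − $90.60 = $2,451.40.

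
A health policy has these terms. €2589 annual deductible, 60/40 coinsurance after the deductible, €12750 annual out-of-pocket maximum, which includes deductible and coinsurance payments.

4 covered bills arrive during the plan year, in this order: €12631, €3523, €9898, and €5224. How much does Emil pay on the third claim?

€3959.20

Claim 1 — €12631: deductible takes €2589, €10042 remains; patient's 40% is €4016.80. Patient owes €6605.80 (running OOP €6605.80).
Claim 2 — €3523: deductible met; 40% of €3523 = €1409.20. Cost to patient: €1409.20. OOP to date €8015.
Claim 3 — €9898: deductible met; 40% of €9898 = €3959.20. Patient pays €3959.20; OOP now €11974.20.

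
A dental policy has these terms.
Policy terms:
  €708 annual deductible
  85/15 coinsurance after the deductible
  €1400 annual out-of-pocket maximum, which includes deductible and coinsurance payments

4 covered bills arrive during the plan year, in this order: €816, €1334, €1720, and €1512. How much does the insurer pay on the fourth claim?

Claim 1 (€816): €708 finishes the deductible; €108 goes to coinsurance; coinsurance €108 × 15% = €16.20. Patient owes €724.20 (running OOP €724.20). Plan pays €816 − €724.20 = €91.80.
Claim 2 (€1334): deductible met; 15% of €1334 = €200.10. Patient pays €200.10; OOP now €924.30. Plan pays €1334 − €200.10 = €1133.90.
Claim 3 (€1720): deductible already satisfied, so patient's share is 15% × €1720 = €258. Cost to patient: €258. OOP to date €1182.30. Plan pays €1720 − €258 = €1462.
Claim 4 (€1512): deductible met; 15% of €1512 = €226.80. That would push OOP to €1409.10, over the €1400 cap, so patient pays €1400 − €1182.30 = €217.70. Insurer: €1512 − €217.70 = €1294.30.

€1294.30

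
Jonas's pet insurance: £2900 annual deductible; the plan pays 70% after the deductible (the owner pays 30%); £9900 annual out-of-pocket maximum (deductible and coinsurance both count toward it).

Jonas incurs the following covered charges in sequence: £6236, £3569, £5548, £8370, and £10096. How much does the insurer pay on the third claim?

Claim 1 — £6236: deductible takes £2900, £3336 remains; 30% of £3336 = £1000.80. Owner owes £3900.80 (running OOP £3900.80). Plan pays £6236 − £3900.80 = £2335.20.
Claim 2 — £3569: deductible already satisfied, so owner's share is 30% × £3569 = £1070.70. Owner owes £1070.70 (running OOP £4971.50). Plan pays £3569 − £1070.70 = £2498.30.
Claim 3 — £5548: deductible already satisfied, so owner's share is 30% × £5548 = £1664.40. Owner owes £1664.40 (running OOP £6635.90). Insurer: £5548 − £1664.40 = £3883.60.

£3883.60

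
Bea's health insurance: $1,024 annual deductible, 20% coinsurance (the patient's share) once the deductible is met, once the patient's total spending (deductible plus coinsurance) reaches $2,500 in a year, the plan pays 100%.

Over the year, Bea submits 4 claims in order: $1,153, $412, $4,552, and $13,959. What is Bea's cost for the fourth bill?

Claim 1 — $1,153: $1,024 to deductible, leaving $129; 20% of $129 = $25.80. Patient owes $1,049.80 (running OOP $1,049.80).
Claim 2 — $412: 20% coinsurance on $412 = $82.40. Patient pays $82.40; OOP now $1,132.20.
Claim 3 — $4,552: deductible already satisfied, so patient's share is 20% × $4,552 = $910.40. Patient pays $910.40; OOP now $2,042.60.
Claim 4 — $13,959: deductible met; 20% of $13,959 = $2,791.80. OOP would hit $4,834.40 > $2,500, so the cap limits the patient to $2,500 − $2,042.60 = $457.40.

$457.40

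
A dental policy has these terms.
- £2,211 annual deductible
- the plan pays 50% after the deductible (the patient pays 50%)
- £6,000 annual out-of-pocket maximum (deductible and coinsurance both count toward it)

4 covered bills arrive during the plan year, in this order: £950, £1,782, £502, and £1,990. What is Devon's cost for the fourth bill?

#1 (£950): fully absorbed by the deductible. Patient owes £950 (running OOP £950).
#2 (£1,782): £1,261 finishes the deductible; £521 goes to coinsurance; coinsurance £521 × 50% = £260.50. Patient owes £1,521.50 (running OOP £2,471.50).
#3 (£502): deductible met; 50% of £502 = £251. Patient pays £251; OOP now £2,722.50.
#4 (£1,990): 50% coinsurance on £1,990 = £995. Patient owes £995 (running OOP £3,717.50).

£995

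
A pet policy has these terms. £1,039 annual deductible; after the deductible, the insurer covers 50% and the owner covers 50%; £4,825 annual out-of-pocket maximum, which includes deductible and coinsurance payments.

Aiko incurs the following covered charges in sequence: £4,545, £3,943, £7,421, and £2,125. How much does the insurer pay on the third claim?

£7,359.50

Bill 1, £4,545: £1,039 to deductible, leaving £3,506; coinsurance £3,506 × 50% = £1,753. Owner pays £2,792; OOP now £2,792. Insurer: £4,545 − £2,792 = £1,753.
Bill 2, £3,943: 50% coinsurance on £3,943 = £1,971.50. Cost to owner: £1,971.50. OOP to date £4,763.50. Plan pays £3,943 − £1,971.50 = £1,971.50.
Bill 3, £7,421: 50% coinsurance on £7,421 = £3,710.50. That would push OOP to £8,474, over the £4,825 cap, so owner pays £4,825 − £4,763.50 = £61.50. Plan pays £7,421 − £61.50 = £7,359.50.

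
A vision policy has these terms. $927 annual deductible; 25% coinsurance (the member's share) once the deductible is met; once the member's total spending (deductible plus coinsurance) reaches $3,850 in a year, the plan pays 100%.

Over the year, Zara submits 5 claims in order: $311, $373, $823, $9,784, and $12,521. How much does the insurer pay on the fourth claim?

#1 ($311): entire amount goes to the deductible. Member owes $311 (running OOP $311). Insurer: $311 − $311 = $0.
#2 ($373): all of it applies to the deductible. Member pays $373; OOP now $684. Insurer: $373 − $373 = $0.
#3 ($823): $243 finishes the deductible; $580 goes to coinsurance; member's 25% is $145. Member owes $388 (running OOP $1,072). Plan pays $823 − $388 = $435.
#4 ($9,784): deductible already satisfied, so member's share is 25% × $9,784 = $2,446. Member owes $2,446 (running OOP $3,518). Insurer: $9,784 − $2,446 = $7,338.

$7,338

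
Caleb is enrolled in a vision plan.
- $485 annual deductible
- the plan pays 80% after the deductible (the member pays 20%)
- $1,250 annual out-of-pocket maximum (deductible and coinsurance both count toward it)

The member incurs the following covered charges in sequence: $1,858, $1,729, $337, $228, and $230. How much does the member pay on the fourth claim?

$45.60

Bill 1, $1,858: $485 to deductible, leaving $1,373; 20% of $1,373 = $274.60. Cost to member: $759.60. OOP to date $759.60.
Bill 2, $1,729: 20% coinsurance on $1,729 = $345.80. Cost to member: $345.80. OOP to date $1,105.40.
Bill 3, $337: deductible met; 20% of $337 = $67.40. Cost to member: $67.40. OOP to date $1,172.80.
Bill 4, $228: deductible met; 20% of $228 = $45.60. Member pays $45.60; OOP now $1,218.40.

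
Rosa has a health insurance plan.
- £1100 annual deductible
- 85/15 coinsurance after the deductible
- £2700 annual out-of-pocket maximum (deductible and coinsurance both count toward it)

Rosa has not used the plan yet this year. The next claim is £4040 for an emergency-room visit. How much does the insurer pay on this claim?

£2499

Nothing has been paid toward the £1100 deductible, so the first £1100 of this charge is applied there.
The remaining £2940 (= £4040 − £1100) moves to coinsurance.
Coinsurance: £2940 × 15% = £441.
That puts the patient's cost at £1100 + £441 = £1541 before any cap.
Cumulative spending £0 + £1541 = £1541 stays under the £2700 maximum.
The plan picks up £4040 − £1541 = £2499.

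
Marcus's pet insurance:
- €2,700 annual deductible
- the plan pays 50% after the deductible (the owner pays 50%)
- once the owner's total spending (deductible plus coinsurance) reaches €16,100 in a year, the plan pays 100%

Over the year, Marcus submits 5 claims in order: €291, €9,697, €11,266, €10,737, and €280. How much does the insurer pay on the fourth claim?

#1 (€291): all of it applies to the deductible. Owner pays €291; OOP now €291. Insurer: €291 − €291 = €0.
#2 (€9,697): deductible takes €2,409, €7,288 remains; 50% of €7,288 = €3,644. Owner pays €6,053; OOP now €6,344. Insurer: €9,697 − €6,053 = €3,644.
#3 (€11,266): deductible met; 50% of €11,266 = €5,633. Cost to owner: €5,633. OOP to date €11,977. Insurer: €11,266 − €5,633 = €5,633.
#4 (€10,737): deductible already satisfied, so owner's share is 50% × €10,737 = €5,368.50. Adding that to €11,977 gives €17,345.50, past the €16,100 cap; owner pays only €16,100 − €11,977 = €4,123. Insurer: €10,737 − €4,123 = €6,614.

€6,614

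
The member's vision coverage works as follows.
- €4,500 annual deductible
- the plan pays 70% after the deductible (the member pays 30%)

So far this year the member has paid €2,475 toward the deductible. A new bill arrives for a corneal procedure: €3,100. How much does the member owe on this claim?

€2,475 of the €4,500 deductible is already met, leaving €2,025.
After the €2,025 deductible portion, €3,100 − €2,025 = €1,075 is subject to coinsurance.
Coinsurance: €1,075 × 30% = €322.50.
That puts the member's cost at €2,025 + €322.50 = €2,347.50.

€2,347.50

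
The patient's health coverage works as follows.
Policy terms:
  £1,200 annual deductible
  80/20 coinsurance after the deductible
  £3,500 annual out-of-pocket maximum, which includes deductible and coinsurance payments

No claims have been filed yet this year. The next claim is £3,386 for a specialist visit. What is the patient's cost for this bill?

£1,637.20

The full £1,200 deductible is still open; £1,200 of this bill applies to it.
After the £1,200 deductible portion, £3,386 − £1,200 = £2,186 is subject to coinsurance.
20% of £2,186 = £437.20 falls to the patient.
Patient responsibility before any cap: £1,200 + £437.20 = £1,637.20.
Cumulative spending £0 + £1,637.20 = £1,637.20 stays under the £3,500 maximum.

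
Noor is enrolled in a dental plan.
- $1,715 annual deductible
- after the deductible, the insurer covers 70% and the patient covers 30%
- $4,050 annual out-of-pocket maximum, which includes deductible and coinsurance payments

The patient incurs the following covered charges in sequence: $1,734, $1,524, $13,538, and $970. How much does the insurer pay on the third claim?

Bill 1, $1,734: $1,715 to deductible, leaving $19; coinsurance $19 × 30% = $5.70. Cost to patient: $1,720.70. OOP to date $1,720.70. Plan pays $1,734 − $1,720.70 = $13.30.
Bill 2, $1,524: 30% coinsurance on $1,524 = $457.20. Patient pays $457.20; OOP now $2,177.90. Plan pays $1,524 − $457.20 = $1,066.80.
Bill 3, $13,538: 30% coinsurance on $13,538 = $4,061.40. OOP would hit $6,239.30 > $4,050, so the cap limits the patient to $4,050 − $2,177.90 = $1,872.10. Insurer: $13,538 − $1,872.10 = $11,665.90.

$11,665.90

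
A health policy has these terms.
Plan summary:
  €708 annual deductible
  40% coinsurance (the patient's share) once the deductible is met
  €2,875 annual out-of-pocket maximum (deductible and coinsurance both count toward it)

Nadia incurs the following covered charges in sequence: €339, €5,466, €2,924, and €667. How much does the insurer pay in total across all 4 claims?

€6,521

#1 (€339): fully absorbed by the deductible. Patient owes €339 (running OOP €339). Plan pays €339 − €339 = €0.
#2 (€5,466): deductible takes €369, €5,097 remains; patient's 40% is €2,038.80. Cost to patient: €2,407.80. OOP to date €2,746.80. Insurer: €5,466 − €2,407.80 = €3,058.20.
#3 (€2,924): deductible met; 40% of €2,924 = €1,169.60. OOP would hit €3,916.40 > €2,875, so the cap limits the patient to €2,875 − €2,746.80 = €128.20. Insurer: €2,924 − €128.20 = €2,795.80.
#4 (€667): 40% coinsurance on €667 = €266.80. Adding that to €2,875 gives €3,141.80, past the €2,875 cap; patient pays only €2,875 − €2,875 = €0. Plan pays €667 − €0 = €667.
Insurer total = bills − patient's total = €9,396 − €2,875 = €6,521.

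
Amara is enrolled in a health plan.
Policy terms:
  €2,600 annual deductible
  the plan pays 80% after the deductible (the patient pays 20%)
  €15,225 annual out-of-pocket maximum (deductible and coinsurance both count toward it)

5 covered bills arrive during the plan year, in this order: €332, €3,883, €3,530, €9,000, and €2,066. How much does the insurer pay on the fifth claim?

€1,652.80

Claim 1 — €332: all of it applies to the deductible. Cost to patient: €332. OOP to date €332. Insurer: €332 − €332 = €0.
Claim 2 — €3,883: €2,268 to deductible, leaving €1,615; 20% of €1,615 = €323. Patient owes €2,591 (running OOP €2,923). Plan pays €3,883 − €2,591 = €1,292.
Claim 3 — €3,530: deductible already satisfied, so patient's share is 20% × €3,530 = €706. Patient pays €706; OOP now €3,629. Insurer: €3,530 − €706 = €2,824.
Claim 4 — €9,000: deductible already satisfied, so patient's share is 20% × €9,000 = €1,800. Patient pays €1,800; OOP now €5,429. Insurer: €9,000 − €1,800 = €7,200.
Claim 5 — €2,066: 20% coinsurance on €2,066 = €413.20. Cost to patient: €413.20. OOP to date €5,842.20. Insurer: €2,066 − €413.20 = €1,652.80.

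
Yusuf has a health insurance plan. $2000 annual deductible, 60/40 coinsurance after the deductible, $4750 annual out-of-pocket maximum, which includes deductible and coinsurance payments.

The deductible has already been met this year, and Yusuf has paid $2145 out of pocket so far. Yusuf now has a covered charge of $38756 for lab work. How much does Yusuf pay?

$2605

The deductible is already satisfied, so the full bill goes to coinsurance.
40% of $38756 = $15502.40 falls to the patient.
Year-to-date out-of-pocket would reach $2145 + $15502.40 = $17647.40, above the $4750 maximum, so the patient pays only $4750 − $2145 = $2605.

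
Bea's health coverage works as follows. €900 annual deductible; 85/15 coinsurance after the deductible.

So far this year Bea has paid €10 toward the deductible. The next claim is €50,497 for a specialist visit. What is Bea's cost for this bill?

€8,331.05

€10 of the €900 deductible is already met, leaving €890.
After the €890 deductible portion, €50,497 − €890 = €49,607 is subject to coinsurance.
15% of €49,607 = €7,441.05 falls to the patient.
Patient responsibility: €890 + €7,441.05 = €8,331.05.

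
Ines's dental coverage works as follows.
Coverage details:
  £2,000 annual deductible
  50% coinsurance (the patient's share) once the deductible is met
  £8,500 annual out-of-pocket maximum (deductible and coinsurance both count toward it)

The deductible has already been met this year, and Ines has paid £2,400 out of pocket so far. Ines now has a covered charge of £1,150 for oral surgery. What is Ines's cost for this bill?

The deductible is already satisfied, so the full bill goes to coinsurance.
Patient's 50% share of £1,150 is £575.
Cumulative spending £2,400 + £575 = £2,975 stays under the £8,500 maximum.

£575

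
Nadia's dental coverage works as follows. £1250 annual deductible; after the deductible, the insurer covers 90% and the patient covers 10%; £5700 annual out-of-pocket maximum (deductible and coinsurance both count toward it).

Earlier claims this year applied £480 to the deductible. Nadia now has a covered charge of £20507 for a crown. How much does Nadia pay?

£2743.70

Deductible still to meet: £1250 − £480 = £770.
After the £770 deductible portion, £20507 − £770 = £19737 is subject to coinsurance.
Coinsurance: £19737 × 10% = £1973.70.
So the patient owes £770 + £1973.70 = £2743.70 before any cap.
Cumulative spending £480 + £2743.70 = £3223.70 stays under the £5700 maximum.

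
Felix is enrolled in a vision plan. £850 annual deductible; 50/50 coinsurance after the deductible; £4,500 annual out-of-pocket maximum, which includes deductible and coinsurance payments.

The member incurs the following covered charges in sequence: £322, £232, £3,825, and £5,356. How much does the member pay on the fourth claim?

£1,885.50

#1 (£322): entire amount goes to the deductible. Cost to member: £322. OOP to date £322.
#2 (£232): entire amount goes to the deductible. Member pays £232; OOP now £554.
#3 (£3,825): deductible takes £296, £3,529 remains; coinsurance £3,529 × 50% = £1,764.50. Member pays £2,060.50; OOP now £2,614.50.
#4 (£5,356): deductible met; 50% of £5,356 = £2,678. OOP would hit £5,292.50 > £4,500, so the cap limits the member to £4,500 − £2,614.50 = £1,885.50.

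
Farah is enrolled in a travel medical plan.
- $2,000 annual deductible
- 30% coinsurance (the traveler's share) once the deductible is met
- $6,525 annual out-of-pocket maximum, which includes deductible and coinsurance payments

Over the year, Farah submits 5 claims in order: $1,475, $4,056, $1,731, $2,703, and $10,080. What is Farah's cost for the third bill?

Bill 1, $1,475: all of it applies to the deductible. Traveler owes $1,475 (running OOP $1,475).
Bill 2, $4,056: deductible takes $525, $3,531 remains; traveler's 30% is $1,059.30. Traveler pays $1,584.30; OOP now $3,059.30.
Bill 3, $1,731: deductible met; 30% of $1,731 = $519.30. Cost to traveler: $519.30. OOP to date $3,578.60.

$519.30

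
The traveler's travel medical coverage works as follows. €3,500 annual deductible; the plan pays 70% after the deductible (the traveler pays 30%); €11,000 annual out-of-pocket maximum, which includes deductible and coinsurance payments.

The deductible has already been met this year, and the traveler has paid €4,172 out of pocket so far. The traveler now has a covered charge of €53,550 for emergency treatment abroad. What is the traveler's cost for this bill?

The deductible is already satisfied, so the full bill goes to coinsurance.
Traveler's 30% share of €53,550 is €16,065.
That would bring total out-of-pocket to €20,237, past the €11,000 cap. The traveler is capped at €11,000 − €4,172 = €6,828 on this claim.

€6,828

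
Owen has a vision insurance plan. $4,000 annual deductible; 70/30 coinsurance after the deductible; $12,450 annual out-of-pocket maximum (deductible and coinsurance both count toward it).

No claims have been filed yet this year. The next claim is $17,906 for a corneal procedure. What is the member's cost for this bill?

$8,171.80

Deductible not yet touched, so the first $4,000 of the bill goes to the deductible.
The remaining $13,906 (= $17,906 − $4,000) moves to coinsurance.
Coinsurance: $13,906 × 30% = $4,171.80.
That puts the member's cost at $4,000 + $4,171.80 = $8,171.80 before any cap.
Total out-of-pocket so far would be $0 + $8,171.80 = $8,171.80, below the $12,450 cap — no reduction.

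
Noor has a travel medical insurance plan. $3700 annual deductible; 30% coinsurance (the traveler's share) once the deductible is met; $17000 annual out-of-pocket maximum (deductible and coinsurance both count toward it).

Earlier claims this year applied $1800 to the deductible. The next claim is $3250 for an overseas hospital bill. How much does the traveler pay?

Remaining deductible: $3700 − $1800 = $1900.
The remaining $1350 (= $3250 − $1900) moves to coinsurance.
30% of $1350 = $405 falls to the traveler.
That puts the traveler's cost at $1900 + $405 = $2305 before any cap.
Total out-of-pocket so far would be $1800 + $2305 = $4105, below the $17000 cap — no reduction.

$2305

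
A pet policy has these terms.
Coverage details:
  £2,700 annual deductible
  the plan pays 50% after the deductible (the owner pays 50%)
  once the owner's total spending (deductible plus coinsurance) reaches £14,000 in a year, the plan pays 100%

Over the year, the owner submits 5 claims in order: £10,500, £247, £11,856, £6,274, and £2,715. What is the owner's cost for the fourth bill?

£1,348.50

Claim 1 — £10,500: deductible takes £2,700, £7,800 remains; coinsurance £7,800 × 50% = £3,900. Cost to owner: £6,600. OOP to date £6,600.
Claim 2 — £247: deductible already satisfied, so owner's share is 50% × £247 = £123.50. Owner owes £123.50 (running OOP £6,723.50).
Claim 3 — £11,856: 50% coinsurance on £11,856 = £5,928. Owner pays £5,928; OOP now £12,651.50.
Claim 4 — £6,274: 50% coinsurance on £6,274 = £3,137. That would push OOP to £15,788.50, over the £14,000 cap, so owner pays £14,000 − £12,651.50 = £1,348.50.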